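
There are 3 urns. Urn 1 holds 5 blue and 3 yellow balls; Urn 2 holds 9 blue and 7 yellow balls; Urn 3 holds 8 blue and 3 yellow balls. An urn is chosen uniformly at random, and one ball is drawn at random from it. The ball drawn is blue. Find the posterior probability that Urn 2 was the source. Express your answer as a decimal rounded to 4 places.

P(blue|Urn 1) = 0.625; P(blue|Urn 2) = 0.5625; P(blue|Urn 3) = 0.7273.
Prior × likelihood for each source: 0.333333·0.625=0.2083, 0.333333·0.5625=0.1875, 0.333333·0.7273=0.2424. Summing gives P(blue) = 0.63826.
P(Urn 2 | blue) = 0.1875 / 0.63826 = 0.2938.

Posterior probability ≈ 0.2938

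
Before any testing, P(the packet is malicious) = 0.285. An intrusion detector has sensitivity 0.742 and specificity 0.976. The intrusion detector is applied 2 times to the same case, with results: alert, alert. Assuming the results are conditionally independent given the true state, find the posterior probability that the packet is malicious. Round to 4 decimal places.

Posterior P(H) ≈ 0.9974

Let H be the event that the packet is malicious; start with P(H) = 0.285. P('alert'|H) = 0.742, P('alert'|¬H) = 0.024.
Update on result 1 ('alert'): P(H) ← 0.742·0.2850 / (0.742·0.2850 + 0.024·0.7150) = 0.21147/0.22863 = 0.9249.
Update on result 2 ('alert'): P(H) ← 0.742·0.9249 / (0.742·0.9249 + 0.024·0.0751) = 0.68631/0.68811 = 0.9974.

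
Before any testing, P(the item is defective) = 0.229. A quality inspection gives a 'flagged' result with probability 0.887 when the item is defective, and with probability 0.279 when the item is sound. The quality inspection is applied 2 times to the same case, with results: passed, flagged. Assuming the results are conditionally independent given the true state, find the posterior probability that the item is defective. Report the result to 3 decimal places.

Posterior P(H) ≈ 0.129

With H the event that the item is defective, the joint likelihood of the observed sequence is P(data|H) = 0.113·0.887 = 0.10023 and P(data|¬H) = 0.721·0.279 = 0.20116.
Bayes: P(H|data) = 0.229·0.10023 / (0.229·0.10023 + 0.771·0.20116) = 0.022953/0.17805 = 0.1289.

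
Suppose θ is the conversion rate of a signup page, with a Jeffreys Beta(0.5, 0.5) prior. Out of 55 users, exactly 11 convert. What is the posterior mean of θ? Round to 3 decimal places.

The binomial likelihood is conjugate to the Beta prior: with 11 successes and 44 failures, the posterior is Beta(0.5+11, 0.5+44) = Beta(11.5, 44.5).
E[θ | data] = 11.5/(11.5+44.5) = 0.205.

Posterior mean ≈ 0.205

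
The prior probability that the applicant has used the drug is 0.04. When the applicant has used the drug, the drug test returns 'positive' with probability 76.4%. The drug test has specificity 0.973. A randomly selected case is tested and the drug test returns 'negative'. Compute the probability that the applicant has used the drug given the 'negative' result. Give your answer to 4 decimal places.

Let H be the event that the applicant has used the drug. P(H) = 0.04, so P(¬H) = 0.96. With E the 'negative' result, P(E|H) = 0.236 and P(E|¬H) = 0.973.
P(E) = 0.236·0.04 + 0.973·0.96 = 0.0094400 + 0.93408 = 0.94352.
By Bayes' theorem, P(H|E) = 0.0094400 / 0.94352 = 0.0100.

P(H | E) ≈ 0.0100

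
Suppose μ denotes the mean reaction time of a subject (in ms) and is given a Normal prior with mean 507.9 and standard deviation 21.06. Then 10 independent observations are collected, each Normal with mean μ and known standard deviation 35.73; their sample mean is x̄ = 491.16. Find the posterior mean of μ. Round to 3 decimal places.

Posterior mean ≈ 494.901

Prior precision 1/τ₀² = 1/21.06² = 0.00225467; data precision n/σ² = 10/35.73² = 0.00783311.
Posterior precision = 0.00225467 + 0.00783311 = 0.0100878.
Posterior mean = (0.00225467·507.9 + 0.00783311·491.16) / 0.0100878 = 494.901.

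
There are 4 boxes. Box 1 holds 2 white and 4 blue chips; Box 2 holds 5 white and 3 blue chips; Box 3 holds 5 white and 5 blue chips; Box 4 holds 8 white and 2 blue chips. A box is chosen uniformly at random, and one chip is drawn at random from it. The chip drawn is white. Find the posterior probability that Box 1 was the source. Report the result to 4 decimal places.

Tabulate prior·likelihood by source: [1] prior 0.25, lik 0.3333, product 0.08333; [2] prior 0.25, lik 0.625, product 0.1562; [3] prior 0.25, lik 0.5, product 0.1250; [4] prior 0.25, lik 0.8, product 0.2000.
Normalizing constant = 0.56458; the posterior for Box 1 is its product over the sum, 0.08333/0.56458 = 0.1476.

Posterior probability ≈ 0.1476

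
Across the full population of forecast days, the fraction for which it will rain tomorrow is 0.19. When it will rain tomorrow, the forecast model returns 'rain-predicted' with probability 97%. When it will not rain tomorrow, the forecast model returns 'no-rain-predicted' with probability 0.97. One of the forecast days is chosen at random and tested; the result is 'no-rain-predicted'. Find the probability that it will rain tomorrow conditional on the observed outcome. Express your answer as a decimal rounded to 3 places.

P(H | E) ≈ 0.007

Write H for 'it will rain tomorrow'. Prior odds H:¬H = 0.19/0.81 = 0.23457. For the 'no-rain-predicted' outcome, the likelihood ratio is 0.03/0.97 = 0.030928.
Posterior odds = 0.23457 × 0.030928 = 0.0072547, so P(H|E) = 0.0072547/(1+0.0072547) = 0.007.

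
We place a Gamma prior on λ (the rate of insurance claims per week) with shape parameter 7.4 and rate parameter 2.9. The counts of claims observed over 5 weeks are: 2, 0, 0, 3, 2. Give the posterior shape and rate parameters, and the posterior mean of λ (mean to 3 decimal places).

Total count ∑xᵢ = 7 over n = 5 weeks.
Gamma is conjugate to the Poisson likelihood: posterior is Gamma(shape = 7.4+7 = 14.4, rate = 2.9+5 = 7.9).
Posterior mean = shape/rate = 14.4/7.9 = 1.823.

Posterior: Gamma(shape=14.4, rate=7.9); mean ≈ 1.823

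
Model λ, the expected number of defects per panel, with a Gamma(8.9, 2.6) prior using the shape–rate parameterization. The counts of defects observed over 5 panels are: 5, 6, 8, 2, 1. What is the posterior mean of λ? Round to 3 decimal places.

Posterior mean ≈ 4.066

The Poisson likelihood adds the total count to the shape and the number of exposure periods to the rate. Here ∑xᵢ = 22 and n = 5, so shape 8.9→30.9 and rate 2.6→7.6.
E[λ | data] = 30.9/7.6 = 4.066.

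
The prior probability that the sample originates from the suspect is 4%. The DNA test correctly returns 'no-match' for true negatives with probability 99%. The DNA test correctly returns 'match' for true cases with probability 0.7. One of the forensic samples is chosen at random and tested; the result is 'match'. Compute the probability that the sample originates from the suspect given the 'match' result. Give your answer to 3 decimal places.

P(H | E) ≈ 0.745

Let H be the event that the sample originates from the suspect. P(H) = 0.04, so P(¬H) = 0.96. With E the 'match' result, P(E|H) = 0.7 and P(E|¬H) = 0.01.
P(E) = 0.7·0.04 + 0.01·0.96 = 0.028000 + 0.0096000 = 0.037600.
By Bayes' theorem, P(H|E) = 0.028000 / 0.037600 = 0.745.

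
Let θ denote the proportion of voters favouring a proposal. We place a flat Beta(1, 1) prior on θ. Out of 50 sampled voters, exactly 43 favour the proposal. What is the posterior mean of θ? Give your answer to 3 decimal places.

Posterior mean ≈ 0.846

The binomial likelihood is conjugate to the Beta prior: with 43 successes and 7 failures, the posterior is Beta(1+43, 1+7) = Beta(44, 8).
E[θ | data] = 44/(44+8) = 0.846.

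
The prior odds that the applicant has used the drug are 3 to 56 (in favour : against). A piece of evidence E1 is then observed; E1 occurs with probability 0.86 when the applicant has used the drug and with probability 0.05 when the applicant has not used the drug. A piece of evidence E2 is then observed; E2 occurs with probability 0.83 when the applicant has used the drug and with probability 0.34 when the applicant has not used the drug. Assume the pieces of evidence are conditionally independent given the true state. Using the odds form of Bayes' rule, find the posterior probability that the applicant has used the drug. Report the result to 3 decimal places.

Prior odds = 3/56 = 0.053571.
Likelihood ratio for E1 = 0.86/0.05 = 17.200.
Likelihood ratio for E2 = 0.83/0.34 = 2.4412.
Posterior odds = prior odds × LR₁ × LR₂ = 2.2494.
Posterior probability = odds/(1+odds) = 2.2494/3.2494 = 0.692.

Posterior probability ≈ 0.692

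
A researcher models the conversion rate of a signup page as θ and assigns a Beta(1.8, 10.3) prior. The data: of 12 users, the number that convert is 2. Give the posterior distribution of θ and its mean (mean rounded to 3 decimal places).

Posterior: Beta(3.8, 20.3); mean ≈ 0.158

The binomial likelihood is conjugate to the Beta prior: with 2 successes and 10 failures, the posterior is Beta(1.8+2, 10.3+10) = Beta(3.8, 20.3).
E[θ | data] = 3.8/(3.8+20.3) = 0.158.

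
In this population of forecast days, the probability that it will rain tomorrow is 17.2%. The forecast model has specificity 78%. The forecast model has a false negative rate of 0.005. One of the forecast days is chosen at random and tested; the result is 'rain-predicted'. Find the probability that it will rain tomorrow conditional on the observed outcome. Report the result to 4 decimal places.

P(H | E) ≈ 0.4844

Let H be the event that it will rain tomorrow. P(H) = 0.172, so P(¬H) = 0.828. With E the 'rain-predicted' result, P(E|H) = 0.995 and P(E|¬H) = 0.22.
P(E) = 0.995·0.172 + 0.22·0.828 = 0.17114 + 0.18216 = 0.35330.
By Bayes' theorem, P(H|E) = 0.17114 / 0.35330 = 0.4844.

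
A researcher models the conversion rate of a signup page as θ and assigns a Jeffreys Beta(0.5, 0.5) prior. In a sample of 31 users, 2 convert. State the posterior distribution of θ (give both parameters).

Posterior: Beta(2.5, 29.5)

The binomial likelihood is conjugate to the Beta prior: with 2 successes and 29 failures, the posterior is Beta(0.5+2, 0.5+29) = Beta(2.5, 29.5).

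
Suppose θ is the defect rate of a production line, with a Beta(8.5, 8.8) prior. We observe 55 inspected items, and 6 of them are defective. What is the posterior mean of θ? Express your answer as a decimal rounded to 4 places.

Posterior mean ≈ 0.2006

The binomial likelihood is conjugate to the Beta prior: with 6 successes and 49 failures, the posterior is Beta(8.5+6, 8.8+49) = Beta(14.5, 57.8).
Posterior mean = α/(α+β) = 14.5/72.3 = 0.2006.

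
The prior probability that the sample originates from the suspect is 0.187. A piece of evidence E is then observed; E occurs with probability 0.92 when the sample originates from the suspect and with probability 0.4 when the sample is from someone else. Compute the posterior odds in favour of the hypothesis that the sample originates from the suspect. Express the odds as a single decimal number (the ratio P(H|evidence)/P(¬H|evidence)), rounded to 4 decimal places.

Posterior odds ≈ 0.5290

Prior odds = 0.187/(1−0.187) = 0.23001.
Likelihood ratio for E = 0.92/0.4 = 2.3000.
Posterior odds = prior odds × LR = 0.52903.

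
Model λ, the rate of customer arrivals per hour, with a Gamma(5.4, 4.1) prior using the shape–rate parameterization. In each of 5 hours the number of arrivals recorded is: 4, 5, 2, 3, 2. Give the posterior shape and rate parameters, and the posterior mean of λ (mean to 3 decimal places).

Posterior: Gamma(shape=21.4, rate=9.1); mean ≈ 2.352

Total count ∑xᵢ = 16 over n = 5 hours.
Gamma is conjugate to the Poisson likelihood: posterior is Gamma(shape = 5.4+16 = 21.4, rate = 4.1+5 = 9.1).
Posterior mean = shape/rate = 21.4/9.1 = 2.352.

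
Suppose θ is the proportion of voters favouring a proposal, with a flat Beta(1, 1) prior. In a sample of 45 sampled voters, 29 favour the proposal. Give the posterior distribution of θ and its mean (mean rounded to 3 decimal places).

Observing 29 successes and 16 failures updates Beta(1, 1) by adding the success and failure counts to the two shape parameters: α = 1+29 = 30, β = 1+16 = 17.
E[θ | data] = 30/(30+17) = 0.638.

Posterior: Beta(30, 17); mean ≈ 0.638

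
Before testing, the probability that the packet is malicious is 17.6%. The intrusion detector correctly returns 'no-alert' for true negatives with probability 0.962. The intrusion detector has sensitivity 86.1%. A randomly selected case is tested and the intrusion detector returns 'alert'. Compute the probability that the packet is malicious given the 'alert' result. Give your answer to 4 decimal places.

Write H for 'the packet is malicious'. Prior odds H:¬H = 0.176/0.824 = 0.21359. For the 'alert' outcome, the likelihood ratio is 0.861/0.038 = 22.658.
Posterior odds = 0.21359 × 22.658 = 4.8396, so P(H|E) = 4.8396/(1+4.8396) = 0.8288.

P(H | E) ≈ 0.8288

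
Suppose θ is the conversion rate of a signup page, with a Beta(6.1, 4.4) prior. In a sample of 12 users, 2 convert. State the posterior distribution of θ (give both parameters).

Observing 2 successes and 10 failures updates Beta(6.1, 4.4) by adding the success and failure counts to the two shape parameters: α = 6.1+2 = 8.1, β = 4.4+10 = 14.4.

Posterior: Beta(8.1, 14.4)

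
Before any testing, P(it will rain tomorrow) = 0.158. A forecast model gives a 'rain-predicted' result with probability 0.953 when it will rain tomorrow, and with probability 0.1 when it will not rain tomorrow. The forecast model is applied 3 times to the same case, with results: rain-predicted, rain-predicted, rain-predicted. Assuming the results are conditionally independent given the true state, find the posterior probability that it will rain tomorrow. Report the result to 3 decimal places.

Let H be the event that it will rain tomorrow; start with P(H) = 0.158. P('rain-predicted'|H) = 0.953, P('rain-predicted'|¬H) = 0.1.
Update on result 1 ('rain-predicted'): P(H) ← 0.953·0.1580 / (0.953·0.1580 + 0.1·0.8420) = 0.15057/0.23477 = 0.6414.
Update on result 2 ('rain-predicted'): P(H) ← 0.953·0.6414 / (0.953·0.6414 + 0.1·0.3586) = 0.61121/0.64708 = 0.9446.
Update on result 3 ('rain-predicted'): P(H) ← 0.953·0.9446 / (0.953·0.9446 + 0.1·0.0554) = 0.90018/0.90572 = 0.9939.

Posterior P(H) ≈ 0.994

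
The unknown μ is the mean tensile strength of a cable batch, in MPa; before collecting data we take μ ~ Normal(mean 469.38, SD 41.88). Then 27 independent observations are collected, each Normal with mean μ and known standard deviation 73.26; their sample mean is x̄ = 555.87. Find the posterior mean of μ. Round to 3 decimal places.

Posterior mean ≈ 547.066

With known σ, the Normal prior is conjugate. Weight on the data is w = (n/σ²)/(n/σ² + 1/τ₀²) = 0.00503072/(0.00503072+0.00057015) = 0.89820.
Posterior mean = w·x̄ + (1−w)·μ₀ = 0.89820·555.87 + 0.10180·469.38 = 547.066.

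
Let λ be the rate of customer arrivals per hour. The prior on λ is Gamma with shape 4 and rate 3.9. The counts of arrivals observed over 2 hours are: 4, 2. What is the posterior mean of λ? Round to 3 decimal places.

Total count ∑xᵢ = 6 over n = 2 hours.
Gamma is conjugate to the Poisson likelihood: posterior is Gamma(shape = 4+6 = 10, rate = 3.9+2 = 5.9).
Posterior mean = shape/rate = 10/5.9 = 1.695.

Posterior mean ≈ 1.695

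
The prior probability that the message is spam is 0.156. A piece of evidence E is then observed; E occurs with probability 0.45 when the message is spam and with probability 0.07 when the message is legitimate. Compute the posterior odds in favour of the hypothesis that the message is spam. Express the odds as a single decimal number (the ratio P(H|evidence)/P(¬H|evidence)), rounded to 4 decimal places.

Posterior odds ≈ 1.1882

Prior odds = 0.156/(1−0.156) = 0.18483.
Likelihood ratio for E = 0.45/0.07 = 6.4286.
Posterior odds = prior odds × LR = 1.1882.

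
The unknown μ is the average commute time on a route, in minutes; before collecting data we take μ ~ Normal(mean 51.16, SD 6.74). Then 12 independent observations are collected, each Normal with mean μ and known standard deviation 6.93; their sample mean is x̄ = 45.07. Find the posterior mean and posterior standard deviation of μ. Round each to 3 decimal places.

Posterior mean ≈ 45.563; posterior SD ≈ 1.918

With known σ, the Normal prior is conjugate. Weight on the data is w = (n/σ²)/(n/σ² + 1/τ₀²) = 0.249870/(0.249870+0.0220130) = 0.91903.
Posterior mean = w·x̄ + (1−w)·μ₀ = 0.91903·45.07 + 0.080965·51.16 = 45.563. Posterior variance = 1/(0.249870+0.0220130) = 3.67805, so SD = 1.918.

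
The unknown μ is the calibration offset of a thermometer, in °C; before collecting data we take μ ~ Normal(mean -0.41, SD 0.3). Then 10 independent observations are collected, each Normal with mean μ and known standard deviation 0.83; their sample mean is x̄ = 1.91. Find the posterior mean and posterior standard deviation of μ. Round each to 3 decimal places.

Posterior mean ≈ 0.904; posterior SD ≈ 0.198

With known σ, the Normal prior is conjugate. Weight on the data is w = (n/σ²)/(n/σ² + 1/τ₀²) = 14.5159/(14.5159+11.1111) = 0.56643.
Posterior mean = w·x̄ + (1−w)·μ₀ = 0.56643·1.91 + 0.43357·-0.41 = 0.904. Posterior variance = 1/(14.5159+11.1111) = 0.0390213, so SD = 0.198.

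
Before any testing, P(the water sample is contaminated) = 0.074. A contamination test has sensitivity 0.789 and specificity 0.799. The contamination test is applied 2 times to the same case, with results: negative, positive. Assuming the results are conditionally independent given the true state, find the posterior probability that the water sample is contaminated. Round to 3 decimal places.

Posterior P(H) ≈ 0.077

With H the event that the water sample is contaminated, the joint likelihood of the observed sequence is P(data|H) = 0.211·0.789 = 0.16648 and P(data|¬H) = 0.799·0.201 = 0.16060.
Bayes: P(H|data) = 0.074·0.16648 / (0.074·0.16648 + 0.926·0.16060) = 0.012319/0.16103 = 0.0765.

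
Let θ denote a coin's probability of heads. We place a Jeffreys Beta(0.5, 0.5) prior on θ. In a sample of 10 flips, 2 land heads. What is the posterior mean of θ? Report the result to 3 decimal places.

Posterior mean ≈ 0.227

The binomial likelihood is conjugate to the Beta prior: with 2 successes and 8 failures, the posterior is Beta(0.5+2, 0.5+8) = Beta(2.5, 8.5).
Posterior mean = α/(α+β) = 2.5/11 = 0.227.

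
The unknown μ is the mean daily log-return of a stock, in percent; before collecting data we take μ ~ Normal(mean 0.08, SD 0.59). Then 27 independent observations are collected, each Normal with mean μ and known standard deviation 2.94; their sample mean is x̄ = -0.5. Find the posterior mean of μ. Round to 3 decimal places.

Prior precision 1/τ₀² = 1/0.59² = 2.87274; data precision n/σ² = 27/2.94² = 3.12370.
Posterior precision = 2.87274 + 3.12370 = 5.99644.
Posterior mean = (2.87274·0.08 + 3.12370·-0.5) / 5.99644 = -0.222.

Posterior mean ≈ -0.222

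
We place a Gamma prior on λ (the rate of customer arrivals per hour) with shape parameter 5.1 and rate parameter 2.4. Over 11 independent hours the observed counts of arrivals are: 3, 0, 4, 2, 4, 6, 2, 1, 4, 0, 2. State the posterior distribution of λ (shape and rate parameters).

Total count ∑xᵢ = 28 over n = 11 hours.
Gamma is conjugate to the Poisson likelihood: posterior is Gamma(shape = 5.1+28 = 33.1, rate = 2.4+11 = 13.4).

Posterior: Gamma(shape=33.1, rate=13.4)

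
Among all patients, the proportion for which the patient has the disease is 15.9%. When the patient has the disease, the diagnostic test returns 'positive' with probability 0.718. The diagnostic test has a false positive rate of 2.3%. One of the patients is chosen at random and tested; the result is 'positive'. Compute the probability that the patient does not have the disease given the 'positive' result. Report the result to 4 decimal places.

Let H be the event that the patient has the disease. P(H) = 0.159, so P(¬H) = 0.841. With E the 'positive' result, P(E|H) = 0.718 and P(E|¬H) = 0.023.
P(E) = 0.718·0.159 + 0.023·0.841 = 0.11416 + 0.019343 = 0.13350.
By Bayes' theorem, P(H|E) = 0.11416 / 0.13350 = 0.8551. Hence P(¬H|E) = 1 − 0.8551 = 0.1449.

P(¬H | E) ≈ 0.1449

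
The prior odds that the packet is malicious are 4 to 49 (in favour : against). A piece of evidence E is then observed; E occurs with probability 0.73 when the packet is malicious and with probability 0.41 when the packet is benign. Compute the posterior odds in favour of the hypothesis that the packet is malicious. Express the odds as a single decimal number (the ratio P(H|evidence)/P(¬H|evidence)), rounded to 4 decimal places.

Posterior odds ≈ 0.1453

Prior odds = 4/49 = 0.081633. In log-odds, ln(0.081633) = -2.5055.
Add log likelihood ratio: ln(1.7805) = 0.57689.
Posterior log-odds = -1.9286, so posterior odds = exp(-1.9286) = 0.14535.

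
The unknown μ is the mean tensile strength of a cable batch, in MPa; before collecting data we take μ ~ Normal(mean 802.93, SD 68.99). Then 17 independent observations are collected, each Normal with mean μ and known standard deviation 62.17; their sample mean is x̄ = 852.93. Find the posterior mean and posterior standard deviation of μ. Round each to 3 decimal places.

Prior precision 1/τ₀² = 1/68.99² = 0.00021010; data precision n/σ² = 17/62.17² = 0.00439832.
Posterior precision = 0.00021010 + 0.00439832 = 0.00460842, giving posterior SD = 1/√0.00460842 = 14.731.
Posterior mean = (0.00021010·802.93 + 0.00439832·852.93) / 0.00460842 = 850.650.

Posterior mean ≈ 850.650; posterior SD ≈ 14.731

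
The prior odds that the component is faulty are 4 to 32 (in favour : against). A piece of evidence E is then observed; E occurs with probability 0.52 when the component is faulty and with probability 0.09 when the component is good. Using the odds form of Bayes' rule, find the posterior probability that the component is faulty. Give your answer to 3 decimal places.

Prior odds = 4/32 = 0.12500.
Likelihood ratio for E = 0.52/0.09 = 5.7778.
Posterior odds = prior odds × LR = 0.72222.
Posterior probability = odds/(1+odds) = 0.72222/1.7222 = 0.419.

Posterior probability ≈ 0.419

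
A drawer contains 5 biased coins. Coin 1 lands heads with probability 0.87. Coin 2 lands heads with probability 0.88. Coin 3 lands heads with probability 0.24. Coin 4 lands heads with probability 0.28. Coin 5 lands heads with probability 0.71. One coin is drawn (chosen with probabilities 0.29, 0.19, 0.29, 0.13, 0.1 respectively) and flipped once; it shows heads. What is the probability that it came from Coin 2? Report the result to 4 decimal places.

Posterior probability ≈ 0.2803

Tabulate prior·likelihood by source: [1] prior 0.29, lik 0.87, product 0.2523; [2] prior 0.19, lik 0.88, product 0.1672; [3] prior 0.29, lik 0.24, product 0.06960; [4] prior 0.13, lik 0.28, product 0.03640; [5] prior 0.1, lik 0.71, product 0.07100.
Normalizing constant = 0.59650; the posterior for Coin 2 is its product over the sum, 0.1672/0.59650 = 0.2803.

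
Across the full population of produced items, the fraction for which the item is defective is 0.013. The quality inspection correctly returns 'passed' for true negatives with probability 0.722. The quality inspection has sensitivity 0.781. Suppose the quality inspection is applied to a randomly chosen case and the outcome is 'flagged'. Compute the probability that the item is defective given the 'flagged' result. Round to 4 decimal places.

P(H | E) ≈ 0.0357

Write H for 'the item is defective'. Prior odds H:¬H = 0.013/0.987 = 0.013171. For the 'flagged' outcome, the likelihood ratio is 0.781/0.278 = 2.8094.
Posterior odds = 0.013171 × 2.8094 = 0.037003, so P(H|E) = 0.037003/(1+0.037003) = 0.0357.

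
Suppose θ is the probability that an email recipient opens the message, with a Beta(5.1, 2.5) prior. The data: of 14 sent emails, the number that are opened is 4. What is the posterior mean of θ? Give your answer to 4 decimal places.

Observing 4 successes and 10 failures updates Beta(5.1, 2.5) by adding the success and failure counts to the two shape parameters: α = 5.1+4 = 9.1, β = 2.5+10 = 12.5.
Posterior mean = α/(α+β) = 9.1/21.6 = 0.4213.

Posterior mean ≈ 0.4213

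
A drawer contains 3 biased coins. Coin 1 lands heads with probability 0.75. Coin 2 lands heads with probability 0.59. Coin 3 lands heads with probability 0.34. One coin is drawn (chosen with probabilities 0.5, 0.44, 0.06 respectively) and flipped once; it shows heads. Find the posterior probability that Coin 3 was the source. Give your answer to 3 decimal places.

Posterior probability ≈ 0.031

Tabulate prior·likelihood by source: [1] prior 0.5, lik 0.75, product 0.3750; [2] prior 0.44, lik 0.59, product 0.2596; [3] prior 0.06, lik 0.34, product 0.02040.
Normalizing constant = 0.65500; the posterior for Coin 3 is its product over the sum, 0.02040/0.65500 = 0.031.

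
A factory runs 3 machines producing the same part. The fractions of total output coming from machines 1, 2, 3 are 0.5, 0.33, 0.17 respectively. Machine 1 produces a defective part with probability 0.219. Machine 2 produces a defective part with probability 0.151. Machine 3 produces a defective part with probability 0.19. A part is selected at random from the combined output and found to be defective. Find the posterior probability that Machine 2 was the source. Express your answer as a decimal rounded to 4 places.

Posterior probability ≈ 0.2600

Tabulate prior·likelihood by source: [1] prior 0.5, lik 0.219, product 0.1095; [2] prior 0.33, lik 0.151, product 0.04983; [3] prior 0.17, lik 0.19, product 0.03230.
Normalizing constant = 0.19163; the posterior for Machine 2 is its product over the sum, 0.04983/0.19163 = 0.2600.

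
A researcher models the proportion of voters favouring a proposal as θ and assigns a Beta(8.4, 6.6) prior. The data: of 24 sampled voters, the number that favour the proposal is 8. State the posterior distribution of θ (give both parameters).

Posterior: Beta(16.4, 22.6)

The binomial likelihood is conjugate to the Beta prior: with 8 successes and 16 failures, the posterior is Beta(8.4+8, 6.6+16) = Beta(16.4, 22.6).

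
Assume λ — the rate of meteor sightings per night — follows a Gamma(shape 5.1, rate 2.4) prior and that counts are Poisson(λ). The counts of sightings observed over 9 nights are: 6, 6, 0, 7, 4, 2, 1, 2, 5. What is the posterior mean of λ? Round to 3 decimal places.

The Poisson likelihood adds the total count to the shape and the number of exposure periods to the rate. Here ∑xᵢ = 33 and n = 9, so shape 5.1→38.1 and rate 2.4→11.4.
E[λ | data] = 38.1/11.4 = 3.342.

Posterior mean ≈ 3.342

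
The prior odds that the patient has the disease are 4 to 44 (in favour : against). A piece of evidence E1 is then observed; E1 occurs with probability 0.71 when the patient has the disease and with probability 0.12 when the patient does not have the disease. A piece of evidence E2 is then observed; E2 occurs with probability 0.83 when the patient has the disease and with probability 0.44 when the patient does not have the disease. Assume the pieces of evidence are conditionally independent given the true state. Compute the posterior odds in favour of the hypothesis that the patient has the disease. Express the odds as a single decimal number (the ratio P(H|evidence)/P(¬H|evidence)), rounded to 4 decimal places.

Posterior odds ≈ 1.0146

Prior odds = 4/44 = 0.090909.
Likelihood ratio for E1 = 0.71/0.12 = 5.9167.
Likelihood ratio for E2 = 0.83/0.44 = 1.8864.
Posterior odds = prior odds × LR₁ × LR₂ = 1.0146.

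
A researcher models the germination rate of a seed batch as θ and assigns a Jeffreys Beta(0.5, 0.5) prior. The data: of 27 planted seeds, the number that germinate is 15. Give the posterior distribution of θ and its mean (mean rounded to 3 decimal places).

Posterior: Beta(15.5, 12.5); mean ≈ 0.554

Observing 15 successes and 12 failures updates Beta(0.5, 0.5) by adding the success and failure counts to the two shape parameters: α = 0.5+15 = 15.5, β = 0.5+12 = 12.5.
Posterior mean = α/(α+β) = 15.5/28 = 0.554.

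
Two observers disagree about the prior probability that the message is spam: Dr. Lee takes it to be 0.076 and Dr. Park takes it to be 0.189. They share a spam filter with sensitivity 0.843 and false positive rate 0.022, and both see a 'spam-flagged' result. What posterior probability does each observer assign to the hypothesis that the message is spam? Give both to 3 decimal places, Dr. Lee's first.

Dr. Lee: 0.759; Dr. Park: 0.899

The likelihood ratio for a 'spam-flagged' result is 0.843/0.022 = 38.318.
Dr. Lee: prior odds 0.076/0.924 = 0.082251; posterior odds 3.1517; posterior probability 0.759.
Dr. Park: prior odds 0.189/0.811 = 0.23305; posterior odds 8.9299; posterior probability 0.899.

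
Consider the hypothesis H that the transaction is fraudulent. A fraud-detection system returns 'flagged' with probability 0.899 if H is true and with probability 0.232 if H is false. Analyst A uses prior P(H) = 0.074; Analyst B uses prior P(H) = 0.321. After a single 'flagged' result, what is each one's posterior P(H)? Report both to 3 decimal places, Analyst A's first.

Analyst A: 0.236; Analyst B: 0.647

The likelihood ratio for a 'flagged' result is 0.899/0.232 = 3.8750.
Analyst A: prior odds 0.074/0.926 = 0.079914; posterior odds 0.30967; posterior probability 0.236.
Analyst B: prior odds 0.321/0.679 = 0.47275; posterior odds 1.8319; posterior probability 0.647.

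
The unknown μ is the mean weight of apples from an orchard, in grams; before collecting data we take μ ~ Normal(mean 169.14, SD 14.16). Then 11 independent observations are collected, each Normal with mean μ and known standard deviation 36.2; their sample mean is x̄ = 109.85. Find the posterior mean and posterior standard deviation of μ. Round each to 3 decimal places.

Posterior mean ≈ 131.948; posterior SD ≈ 8.645

With known σ, the Normal prior is conjugate. Weight on the data is w = (n/σ²)/(n/σ² + 1/τ₀²) = 0.00839413/(0.00839413+0.00498739) = 0.62729.
Posterior mean = w·x̄ + (1−w)·μ₀ = 0.62729·109.85 + 0.37271·169.14 = 131.948. Posterior variance = 1/(0.00839413+0.00498739) = 74.7299, so SD = 8.645.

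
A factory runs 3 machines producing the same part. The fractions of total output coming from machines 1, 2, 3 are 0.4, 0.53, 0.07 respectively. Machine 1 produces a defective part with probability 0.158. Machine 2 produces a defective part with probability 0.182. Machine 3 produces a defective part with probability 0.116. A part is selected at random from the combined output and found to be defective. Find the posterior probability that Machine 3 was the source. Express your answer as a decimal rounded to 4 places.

Posterior probability ≈ 0.0484

P(defective|M1) = 0.158; P(defective|M2) = 0.182; P(defective|M3) = 0.116.
Prior × likelihood for each source: 0.4·0.158=0.06320, 0.53·0.182=0.09646, 0.07·0.116=0.008120. Summing gives P(defective) = 0.16778.
P(Machine 3 | defective) = 0.008120 / 0.16778 = 0.0484.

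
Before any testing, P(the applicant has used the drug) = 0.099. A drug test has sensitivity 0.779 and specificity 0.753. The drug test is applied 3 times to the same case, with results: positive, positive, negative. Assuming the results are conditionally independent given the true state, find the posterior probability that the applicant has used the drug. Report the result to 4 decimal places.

Posterior P(H) ≈ 0.2429

Let H be the event that the applicant has used the drug; start with P(H) = 0.099. P('positive'|H) = 0.779, P('positive'|¬H) = 0.247.
Update on result 1 ('positive'): P(H) ← 0.779·0.0990 / (0.779·0.0990 + 0.247·0.9010) = 0.077121/0.29967 = 0.2574.
Update on result 2 ('positive'): P(H) ← 0.779·0.2574 / (0.779·0.2574 + 0.247·0.7426) = 0.20048/0.38391 = 0.5222.
Update on result 3 ('negative'): P(H) ← 0.221·0.5222 / (0.221·0.5222 + 0.753·0.4778) = 0.11541/0.47519 = 0.2429.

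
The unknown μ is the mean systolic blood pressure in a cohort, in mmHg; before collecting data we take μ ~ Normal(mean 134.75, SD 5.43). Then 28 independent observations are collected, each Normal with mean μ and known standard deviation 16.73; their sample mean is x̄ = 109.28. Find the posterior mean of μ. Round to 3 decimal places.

With known σ, the Normal prior is conjugate. Weight on the data is w = (n/σ²)/(n/σ² + 1/τ₀²) = 0.100038/(0.100038+0.0339157) = 0.74681.
Posterior mean = w·x̄ + (1−w)·μ₀ = 0.74681·109.28 + 0.25319·134.75 = 115.729.

Posterior mean ≈ 115.729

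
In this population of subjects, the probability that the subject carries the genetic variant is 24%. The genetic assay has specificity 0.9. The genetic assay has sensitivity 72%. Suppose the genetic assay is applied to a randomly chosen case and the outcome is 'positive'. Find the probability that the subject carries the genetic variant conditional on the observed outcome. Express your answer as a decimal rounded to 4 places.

P(H | E) ≈ 0.6945

Write H for 'the subject carries the genetic variant'. Prior odds H:¬H = 0.24/0.76 = 0.31579. For the 'positive' outcome, the likelihood ratio is 0.72/0.1 = 7.2000.
Posterior odds = 0.31579 × 7.2000 = 2.2737, so P(H|E) = 2.2737/(1+2.2737) = 0.6945.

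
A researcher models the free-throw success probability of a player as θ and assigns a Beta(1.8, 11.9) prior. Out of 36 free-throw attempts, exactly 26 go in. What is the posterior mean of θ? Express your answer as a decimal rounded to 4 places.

Posterior mean ≈ 0.5594

Observing 26 successes and 10 failures updates Beta(1.8, 11.9) by adding the success and failure counts to the two shape parameters: α = 1.8+26 = 27.8, β = 11.9+10 = 21.9.
E[θ | data] = 27.8/(27.8+21.9) = 0.5594.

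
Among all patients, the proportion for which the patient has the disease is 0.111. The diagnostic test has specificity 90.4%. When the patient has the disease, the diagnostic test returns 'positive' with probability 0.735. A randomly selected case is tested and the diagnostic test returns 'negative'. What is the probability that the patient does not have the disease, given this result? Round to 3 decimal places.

Let H be the event that the patient has the disease. P(H) = 0.111, so P(¬H) = 0.889. With E the 'negative' result, P(E|H) = 0.265 and P(E|¬H) = 0.904.
P(E) = 0.265·0.111 + 0.904·0.889 = 0.029415 + 0.80366 = 0.83307.
By Bayes' theorem, P(H|E) = 0.029415 / 0.83307 = 0.035. Hence P(¬H|E) = 1 − 0.035 = 0.965.

P(¬H | E) ≈ 0.965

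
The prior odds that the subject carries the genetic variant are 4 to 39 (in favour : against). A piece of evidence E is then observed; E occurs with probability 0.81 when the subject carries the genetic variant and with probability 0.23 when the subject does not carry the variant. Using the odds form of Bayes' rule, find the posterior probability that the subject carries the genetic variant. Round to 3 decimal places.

Prior odds = 4/39 = 0.10256. In log-odds, ln(0.10256) = -2.2773.
Add log likelihood ratio: ln(3.5217) = 1.2590.
Posterior log-odds = -1.0183, so posterior odds = exp(-1.0183) = 0.36120. Converting, P(H|E) = 0.36120/1.3612 = 0.265.

Posterior probability ≈ 0.265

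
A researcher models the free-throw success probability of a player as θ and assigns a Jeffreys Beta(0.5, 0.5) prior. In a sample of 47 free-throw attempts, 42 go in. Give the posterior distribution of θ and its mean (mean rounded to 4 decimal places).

Posterior: Beta(42.5, 5.5); mean ≈ 0.8854

The binomial likelihood is conjugate to the Beta prior: with 42 successes and 5 failures, the posterior is Beta(0.5+42, 0.5+5) = Beta(42.5, 5.5).
Posterior mean = α/(α+β) = 42.5/48 = 0.8854.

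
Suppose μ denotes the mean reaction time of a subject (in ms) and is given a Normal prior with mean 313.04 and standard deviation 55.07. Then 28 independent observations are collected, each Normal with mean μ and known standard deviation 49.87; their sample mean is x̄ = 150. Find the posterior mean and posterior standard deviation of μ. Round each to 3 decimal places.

Posterior mean ≈ 154.639; posterior SD ≈ 9.289

Prior precision 1/τ₀² = 1/55.07² = 0.00032974; data precision n/σ² = 28/49.87² = 0.0112585.
Posterior precision = 0.00032974 + 0.0112585 = 0.0115882, giving posterior SD = 1/√0.0115882 = 9.289.
Posterior mean = (0.00032974·313.04 + 0.0112585·150) / 0.0115882 = 154.639.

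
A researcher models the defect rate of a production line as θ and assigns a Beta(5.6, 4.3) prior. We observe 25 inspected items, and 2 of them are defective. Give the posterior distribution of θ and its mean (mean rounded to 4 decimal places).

Observing 2 successes and 23 failures updates Beta(5.6, 4.3) by adding the success and failure counts to the two shape parameters: α = 5.6+2 = 7.6, β = 4.3+23 = 27.3.
Posterior mean = α/(α+β) = 7.6/34.9 = 0.2178.

Posterior: Beta(7.6, 27.3); mean ≈ 0.2178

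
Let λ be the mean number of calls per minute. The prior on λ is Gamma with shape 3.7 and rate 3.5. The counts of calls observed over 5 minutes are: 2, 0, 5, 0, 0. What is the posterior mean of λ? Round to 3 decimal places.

Posterior mean ≈ 1.259

The Poisson likelihood adds the total count to the shape and the number of exposure periods to the rate. Here ∑xᵢ = 7 and n = 5, so shape 3.7→10.7 and rate 3.5→8.5.
E[λ | data] = 10.7/8.5 = 1.259.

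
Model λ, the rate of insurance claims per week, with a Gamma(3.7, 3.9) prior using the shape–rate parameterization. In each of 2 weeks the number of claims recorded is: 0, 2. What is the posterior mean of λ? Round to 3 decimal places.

Posterior mean ≈ 0.966

Total count ∑xᵢ = 2 over n = 2 weeks.
Gamma is conjugate to the Poisson likelihood: posterior is Gamma(shape = 3.7+2 = 5.7, rate = 3.9+2 = 5.9).
Posterior mean = shape/rate = 5.7/5.9 = 0.966.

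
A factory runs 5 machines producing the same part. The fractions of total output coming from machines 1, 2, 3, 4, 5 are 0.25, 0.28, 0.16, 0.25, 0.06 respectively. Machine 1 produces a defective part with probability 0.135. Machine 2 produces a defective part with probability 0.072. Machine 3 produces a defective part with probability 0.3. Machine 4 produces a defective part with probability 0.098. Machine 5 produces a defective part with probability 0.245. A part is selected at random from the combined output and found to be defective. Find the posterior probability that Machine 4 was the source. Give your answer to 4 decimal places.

Posterior probability ≈ 0.1736

P(defective|M1) = 0.135; P(defective|M2) = 0.072; P(defective|M3) = 0.3; P(defective|M4) = 0.098; P(defective|M5) = 0.245.
Prior × likelihood for each source: 0.25·0.135=0.03375, 0.28·0.072=0.02016, 0.16·0.3=0.04800, 0.25·0.098=0.02450, 0.06·0.245=0.01470. Summing gives P(defective) = 0.14111.
P(Machine 4 | defective) = 0.02450 / 0.14111 = 0.1736.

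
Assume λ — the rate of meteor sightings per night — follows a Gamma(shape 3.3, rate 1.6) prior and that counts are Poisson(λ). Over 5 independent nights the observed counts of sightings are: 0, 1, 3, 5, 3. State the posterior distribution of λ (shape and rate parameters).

Total count ∑xᵢ = 12 over n = 5 nights.
Gamma is conjugate to the Poisson likelihood: posterior is Gamma(shape = 3.3+12 = 15.3, rate = 1.6+5 = 6.6).

Posterior: Gamma(shape=15.3, rate=6.6)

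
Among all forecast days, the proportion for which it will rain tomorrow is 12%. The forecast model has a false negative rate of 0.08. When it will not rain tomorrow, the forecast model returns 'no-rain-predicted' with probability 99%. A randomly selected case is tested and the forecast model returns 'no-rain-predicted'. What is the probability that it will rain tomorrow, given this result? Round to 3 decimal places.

P(H | E) ≈ 0.011

Let H be the event that it will rain tomorrow. P(H) = 0.12, so P(¬H) = 0.88. With E the 'no-rain-predicted' result, P(E|H) = 0.08 and P(E|¬H) = 0.99.
P(E) = 0.08·0.12 + 0.99·0.88 = 0.0096000 + 0.87120 = 0.88080.
By Bayes' theorem, P(H|E) = 0.0096000 / 0.88080 = 0.011.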